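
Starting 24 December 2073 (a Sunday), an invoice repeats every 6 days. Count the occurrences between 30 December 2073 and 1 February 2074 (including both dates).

Occurrences land 6·i days after 24 December 2073 for i = 0, 1, 2, …
30 December 2073 is 6 days after the start; 6 ÷ 6 = 1 remainder 0. First occurrence in the window: #2 on 30 December 2073 (1×6 = 6 days in).
1 February 2074 is 39 days after the start; 39 ÷ 6 = 6 remainder 3. Last occurrence in the window: #7 on 29 January 2074.
Occurrences #2 through #7: 6 in total.

6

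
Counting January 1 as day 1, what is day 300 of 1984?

October 26, 1984

January has 31 days (300 − 31 = 269 remain).
February has 29 days (269 − 29 = 240 remain).
March has 31 days (240 − 31 = 209 remain).
April has 30 days (209 − 30 = 179 remain).
May has 31 days (179 − 31 = 148 remain).
June has 30 days (148 − 30 = 118 remain).
July has 31 days (118 − 31 = 87 remain).
August has 31 days (87 − 31 = 56 remain).
September has 30 days (56 − 30 = 26 remain).
26 into October → October 26.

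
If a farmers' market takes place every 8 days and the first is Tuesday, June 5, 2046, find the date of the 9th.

The 9th occurrence is 8 intervals after the first: 8 × 8 = 64 days after June 5, 2046.
June has 30 days — 25 days to the end of June leaves 39.
July has 31 days (8 left).
8 days into August → August 8, 2046.

August 8, 2046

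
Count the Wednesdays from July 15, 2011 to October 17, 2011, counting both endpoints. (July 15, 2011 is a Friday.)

13

July 15, 2011 is a Friday; the first Wednesday on or after it is July 20, 2011 (5 days later).
From July 20, 2011 to October 17, 2011: 11 + 31 + 30 + 17 = 89 days (rest of July, August, September, October).
89 ÷ 7 = 12 full weeks with remainder 5, so 12 more Wednesdays after the first → 13.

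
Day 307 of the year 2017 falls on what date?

2017-11-03

January has 31 days (307 − 31 = 276 remain).
February has 28 days (276 − 28 = 248 remain).
March has 31 days (248 − 31 = 217 remain).
April has 30 days (217 − 30 = 187 remain).
May has 31 days (187 − 31 = 156 remain).
June has 30 days (156 − 30 = 126 remain).
July has 31 days (126 − 31 = 95 remain).
August has 31 days (95 − 31 = 64 remain).
September has 30 days (64 − 30 = 34 remain).
October has 31 days (34 − 31 = 3 remain).
3 into November → November 3.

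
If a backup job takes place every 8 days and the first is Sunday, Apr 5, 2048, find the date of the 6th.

The 6th occurrence is 5 intervals after the first: 5 × 8 = 40 days after Apr 5, 2048.
Apr has 30 days — 25 days to the end of Apr leaves 15.
15 days into May → May 15, 2048.

May 15, 2048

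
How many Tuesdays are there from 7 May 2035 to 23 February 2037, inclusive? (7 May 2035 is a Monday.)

94

7 May 2035 is a Monday; the first Tuesday on or after it is 8 May 2035 (1 day later).
From 8 May 2035 to 23 February 2037: 237 + 366 + 54 = 657 days (rest of 2035, 2036, to 23 February 2037 in 2037).
657 ÷ 7 = 93 full weeks with remainder 6, so 93 more Tuesdays after the first → 94.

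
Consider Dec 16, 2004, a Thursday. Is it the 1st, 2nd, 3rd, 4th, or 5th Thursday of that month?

Day 16 falls in week ⌈16/7⌉ of the month.
Days 1–7 hold the 1st Thursday, 8–14 the 2nd, 15–21 the 3rd, 22–28 the 4th, 29–31 the 5th.
16 is in the range for the 3rd.

3rd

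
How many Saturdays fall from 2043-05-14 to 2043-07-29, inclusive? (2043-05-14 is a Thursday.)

11

2043-05-14 is a Thursday; the first Saturday on or after it is 2043-05-16 (2 days later).
From 2043-05-16 to 2043-07-29: 15 + 30 + 29 = 74 days (rest of May, June, July).
74 ÷ 7 = 10 full weeks with remainder 4, so 10 more Saturdays after the first → 11.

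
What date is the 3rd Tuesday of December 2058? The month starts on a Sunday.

December 2058 begins on a Sunday, so the first Tuesday is December 3 (2 days later).
The 3rd Tuesday is 2 weeks later: 3 + 14 = 17.

December 17, 2058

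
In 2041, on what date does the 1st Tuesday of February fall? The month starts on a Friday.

2041-02-05

February 2041 begins on a Friday, so the first Tuesday is February 5 (4 days later).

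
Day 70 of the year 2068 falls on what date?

March 10, 2068

January has 31 days (70 − 31 = 39 remain).
February has 29 days (39 − 29 = 10 remain).
10 into March → March 10.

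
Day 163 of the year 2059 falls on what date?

June 12, 2059

January has 31 days (163 − 31 = 132 remain).
February has 28 days (132 − 28 = 104 remain).
March has 31 days (104 − 31 = 73 remain).
April has 30 days (73 − 30 = 43 remain).
May has 31 days (43 − 31 = 12 remain).
12 into June → June 12.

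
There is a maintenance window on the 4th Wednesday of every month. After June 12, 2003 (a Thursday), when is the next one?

June 25, 2003

June 2003 starts on a Sunday; its first Wednesday is the 4th, so the 4th Wednesday is the 25th — June 25, 2003.
June 25, 2003 is after June 12, 2003, so that is the next one.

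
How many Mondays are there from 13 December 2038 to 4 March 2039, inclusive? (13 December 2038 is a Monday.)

13 December 2038 is a Monday; the first Monday on or after it is 13 December 2038.
From 13 December 2038 to 4 March 2039: 18 + 31 + 28 + 4 = 81 days (rest of December, January, February, March).
81 ÷ 7 = 11 full weeks with remainder 4, so 11 more Mondays after the first → 12.

12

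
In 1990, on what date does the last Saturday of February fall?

February 1990 begins on a Thursday, so the first Saturday is February 3 (2 days later).
February 1990 has 28 days. Adding weeks: 3, 10, 17, 24 — the last one ≤ 28 is the 24th.

24 February 1990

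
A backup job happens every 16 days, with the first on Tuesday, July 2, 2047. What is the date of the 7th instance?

October 6, 2047

The 7th occurrence is 6 intervals after the first: 6 × 16 = 96 days after July 2, 2047.
July has 31 days — 29 days to the end of July leaves 67.
August has 31 days (36 left).
September has 30 days (6 left).
6 days into October → October 6, 2047.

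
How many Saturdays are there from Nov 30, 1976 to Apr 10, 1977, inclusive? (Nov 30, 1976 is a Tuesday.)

Nov 30, 1976 is a Tuesday; the first Saturday on or after it is Dec 4, 1976 (4 days later).
From Dec 4, 1976 to Apr 10, 1977: 27 + 31 + 28 + 31 + 10 = 127 days (rest of Dec, Jan, Feb, Mar, Apr).
127 ÷ 7 = 18 full weeks with remainder 1, so 18 more Saturdays after the first → 19.

19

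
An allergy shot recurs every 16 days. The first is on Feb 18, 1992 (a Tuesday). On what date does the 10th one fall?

The 10th occurrence is 9 intervals after the first: 9 × 16 = 144 days after Feb 18, 1992.
Feb has 29 days — 11 days to the end of Feb leaves 133.
Mar has 31 days (102 left).
Apr has 30 days (72 left).
May has 31 days (41 left).
Jun has 30 days (11 left).
11 days into Jul → Jul 11, 1992.

Jul 11, 1992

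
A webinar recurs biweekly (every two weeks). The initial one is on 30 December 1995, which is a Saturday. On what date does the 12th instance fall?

1 June 1996

The 12th occurrence is 11 intervals after the first: 11 × 14 = 154 days after 30 December 1995.
December has 31 days — 1 day to the end of December leaves 153.
January has 31 days (122 left).
February has 29 days (93 left).
March has 31 days (62 left).
April has 30 days (32 left).
May has 31 days (1 left).
1 day into June → 1 June 1996.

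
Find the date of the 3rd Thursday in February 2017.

The first Thursday of February 2017 is February 2.
The 3rd Thursday is 2 weeks later: 2 + 14 = 16.

2017-02-16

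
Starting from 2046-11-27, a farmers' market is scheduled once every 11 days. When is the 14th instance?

The 14th occurrence is 13 intervals after the first: 13 × 11 = 143 days after 2046-11-27.
November has 30 days — 3 days to the end of November leaves 140.
December has 31 days (109 left).
January has 31 days (78 left).
February has 28 days (50 left).
March has 31 days (19 left).
19 days into April → 2047-04-19.

2047-04-19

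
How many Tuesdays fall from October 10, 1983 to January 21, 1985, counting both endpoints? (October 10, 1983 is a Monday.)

67

October 10, 1983 is a Monday; the first Tuesday on or after it is October 11, 1983 (1 day later).
From October 11, 1983 to January 21, 1985: 81 + 366 + 21 = 468 days (rest of 1983, 1984, to January 21, 1985 in 1985).
468 ÷ 7 = 66 full weeks with remainder 6, so 66 more Tuesdays after the first → 67.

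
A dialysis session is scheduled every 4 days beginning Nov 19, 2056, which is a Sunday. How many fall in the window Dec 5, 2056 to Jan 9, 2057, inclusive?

Occurrences land 4·i days after Nov 19, 2056 for i = 0, 1, 2, …
Dec 5, 2056 is 16 days after the start; 16 ÷ 4 = 4 remainder 0. First occurrence in the window: #5 on Dec 5, 2056 (4×4 = 16 days in).
Jan 9, 2057 is 51 days after the start; 51 ÷ 4 = 12 remainder 3. Last occurrence in the window: #13 on Jan 6, 2057.
Occurrences #5 through #13: 9 in total.

9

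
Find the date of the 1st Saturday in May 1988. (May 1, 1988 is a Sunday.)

May 1988 begins on a Sunday, so the first Saturday is May 7 (6 days later).

1988-05-07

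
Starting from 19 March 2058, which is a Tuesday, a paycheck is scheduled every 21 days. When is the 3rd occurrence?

The 3rd occurrence is 2 intervals after the first: 2 × 21 = 42 days after 19 March 2058.
March has 31 days — 12 days to the end of March leaves 30.
30 days into April → 30 April 2058.

30 April 2058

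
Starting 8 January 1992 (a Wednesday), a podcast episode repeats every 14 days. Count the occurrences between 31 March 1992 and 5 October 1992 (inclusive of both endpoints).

14

Occurrences land 14·i days after 8 January 1992 for i = 0, 1, 2, …
31 March 1992 is 83 days after the start; 83 ÷ 14 = 5 remainder 13; since the remainder is 13, round up to i = 6. First occurrence in the window: #7 on 1 April 1992 (6×14 = 84 days in).
5 October 1992 is 271 days after the start; 271 ÷ 14 = 19 remainder 5. Last occurrence in the window: #20 on 30 September 1992.
Occurrences #7 through #20: 14 in total.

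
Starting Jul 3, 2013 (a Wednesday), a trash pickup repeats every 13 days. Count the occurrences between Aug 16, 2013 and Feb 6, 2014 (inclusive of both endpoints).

Occurrences land 13·i days after Jul 3, 2013 for i = 0, 1, 2, …
Aug 16, 2013 is 44 days after the start; 44 ÷ 13 = 3 remainder 5; since the remainder is 5, round up to i = 4. First occurrence in the window: #5 on Aug 24, 2013 (4×13 = 52 days in).
Feb 6, 2014 is 218 days after the start; 218 ÷ 13 = 16 remainder 10. Last occurrence in the window: #17 on Jan 27, 2014.
Occurrences #5 through #17: 13 in total.

13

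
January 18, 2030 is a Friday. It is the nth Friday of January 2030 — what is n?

Day 18 falls in week ⌈18/7⌉ of the month.
Days 1–7 hold the 1st Friday, 8–14 the 2nd, 15–21 the 3rd, 22–28 the 4th, 29–31 the 5th.
18 is in the range for the 3rd.

3rd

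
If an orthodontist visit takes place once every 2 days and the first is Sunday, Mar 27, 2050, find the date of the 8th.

Apr 10, 2050

The 8th occurrence is 7 intervals after the first: 7 × 2 = 14 days after Mar 27, 2050.
Mar has 31 days — 4 days to the end of Mar leaves 10.
10 days into Apr → Apr 10, 2050.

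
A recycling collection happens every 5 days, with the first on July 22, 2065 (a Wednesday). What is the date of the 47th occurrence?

March 9, 2066

The 47th occurrence is 46 intervals after the first: 46 × 5 = 230 days after July 22, 2065.
July has 31 days — 9 days to the end of July leaves 221.
August has 31 days (190 left).
September has 30 days (160 left).
October has 31 days (129 left).
November has 30 days (99 left).
December has 31 days (68 left).
January has 31 days (37 left).
February has 28 days (9 left).
9 days into March → March 9, 2066.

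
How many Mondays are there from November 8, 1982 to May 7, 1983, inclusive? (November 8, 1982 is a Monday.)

November 8, 1982 is a Monday; the first Monday on or after it is November 8, 1982.
From November 8, 1982 to May 7, 1983: 22 + 31 + 31 + 28 + 31 + 30 + 7 = 180 days (rest of November, December, January, February, March, April, May).
180 ÷ 7 = 25 full weeks with remainder 5, so 25 more Mondays after the first → 26.

26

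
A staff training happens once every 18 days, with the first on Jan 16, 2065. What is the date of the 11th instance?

The 11th occurrence is 10 intervals after the first: 10 × 18 = 180 days after Jan 16, 2065.
Jan has 31 days — 15 days to the end of Jan leaves 165.
Feb has 28 days (137 left).
Mar has 31 days (106 left).
Apr has 30 days (76 left).
May has 31 days (45 left).
Jun has 30 days (15 left).
15 days into Jul → Jul 15, 2065.

Jul 15, 2065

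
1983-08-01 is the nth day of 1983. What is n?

213

Days in months before August: 31 + 28 + 31 + 30 + 31 + 30 + 31 = 212.
Plus 1 day into August → day 213.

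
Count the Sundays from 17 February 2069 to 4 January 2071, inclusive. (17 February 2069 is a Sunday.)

17 February 2069 is a Sunday; the first Sunday on or after it is 17 February 2069.
From 17 February 2069 to 4 January 2071: 317 + 365 + 4 = 686 days (rest of 2069, 2070, to 4 January 2071 in 2071).
686 ÷ 7 = 98 full weeks with remainder 0, so 98 more Sundays after the first → 99.

99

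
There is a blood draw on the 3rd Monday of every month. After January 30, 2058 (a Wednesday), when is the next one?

January 2058 starts on a Tuesday; its first Monday is the 7th, so the 3rd Monday is the 21st — January 21, 2058.
That is not after January 30, 2058, so look at February 2058.
February 2058 starts on a Friday; its first Monday is the 4th, so the 3rd Monday is the 18th — February 18, 2058.

February 18, 2058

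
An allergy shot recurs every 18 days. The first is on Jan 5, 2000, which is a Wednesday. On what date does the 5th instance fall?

Mar 17, 2000

The 5th occurrence is 4 intervals after the first: 4 × 18 = 72 days after Jan 5, 2000.
Jan has 31 days — 26 days to the end of Jan leaves 46.
Feb has 29 days (17 left).
17 days into Mar → Mar 17, 2000.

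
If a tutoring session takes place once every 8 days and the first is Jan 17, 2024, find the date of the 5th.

The 5th occurrence is 4 intervals after the first: 4 × 8 = 32 days after Jan 17, 2024.
Jan has 31 days — 14 days to the end of Jan leaves 18.
18 days into Feb → Feb 18, 2024.

Feb 18, 2024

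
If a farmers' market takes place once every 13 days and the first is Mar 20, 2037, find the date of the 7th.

The 7th occurrence is 6 intervals after the first: 6 × 13 = 78 days after Mar 20, 2037.
Mar has 31 days — 11 days to the end of Mar leaves 67.
Apr has 30 days (37 left).
May has 31 days (6 left).
6 days into Jun → Jun 6, 2037.

Jun 6, 2037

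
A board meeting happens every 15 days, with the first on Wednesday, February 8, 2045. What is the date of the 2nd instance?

The 2nd occurrence is 1 interval after the first: 1 × 15 = 15 days after February 8, 2045.
15 days later is February 23, 2045.

February 23, 2045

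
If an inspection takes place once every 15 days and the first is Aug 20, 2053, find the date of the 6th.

Nov 3, 2053

The 6th occurrence is 5 intervals after the first: 5 × 15 = 75 days after Aug 20, 2053.
Aug has 31 days — 11 days to the end of Aug leaves 64.
Sep has 30 days (34 left).
Oct has 31 days (3 left).
3 days into Nov → Nov 3, 2053.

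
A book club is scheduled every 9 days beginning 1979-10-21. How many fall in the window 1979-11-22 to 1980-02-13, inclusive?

9

Occurrences land 9·i days after 1979-10-21 for i = 0, 1, 2, …
1979-11-22 is 32 days after the start; 32 ÷ 9 = 3 remainder 5; since the remainder is 5, round up to i = 4. First occurrence in the window: #5 on 1979-11-26 (4×9 = 36 days in).
1980-02-13 is 115 days after the start; 115 ÷ 9 = 12 remainder 7. Last occurrence in the window: #13 on 1980-02-06.
Occurrences #5 through #13: 9 in total.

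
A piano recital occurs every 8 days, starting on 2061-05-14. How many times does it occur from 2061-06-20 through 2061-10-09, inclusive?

Occurrences land 8·i days after 2061-05-14 for i = 0, 1, 2, …
2061-06-20 is 37 days after the start; 37 ÷ 8 = 4 remainder 5; since the remainder is 5, round up to i = 5. First occurrence in the window: #6 on 2061-06-23 (5×8 = 40 days in).
2061-10-09 is 148 days after the start; 148 ÷ 8 = 18 remainder 4. Last occurrence in the window: #19 on 2061-10-05.
Occurrences #6 through #19: 14 in total.

14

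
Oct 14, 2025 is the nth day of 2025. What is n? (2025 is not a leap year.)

287

Days in months before Oct: 31 + 28 + 31 + 30 + 31 + 30 + 31 + 31 + 30 = 273.
Plus 14 days into Oct → day 287.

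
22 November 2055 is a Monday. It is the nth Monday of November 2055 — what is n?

Day 22 falls in week ⌈22/7⌉ of the month.
Days 1–7 hold the 1st Monday, 8–14 the 2nd, 15–21 the 3rd, 22–28 the 4th, 29–31 the 5th.
22 is in the range for the 4th.

4th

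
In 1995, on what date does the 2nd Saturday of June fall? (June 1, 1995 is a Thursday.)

June 1995 begins on a Thursday, so the first Saturday is June 3 (2 days later).
The 2nd Saturday is 1 weeks later: 3 + 7 = 10.

June 10, 1995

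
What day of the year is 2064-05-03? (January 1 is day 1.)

124

Days in months before May: 31 + 29 + 31 + 30 = 121.
Plus 3 days into May → day 124.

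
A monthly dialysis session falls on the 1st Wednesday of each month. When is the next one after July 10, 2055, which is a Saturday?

July 2055 starts on a Thursday, so its 1st Wednesday is July 7, 2055 (6 days in).
That is not after July 10, 2055, so look at August 2055.
August 2055 starts on a Sunday, so its 1st Wednesday is August 4, 2055 (3 days in).

August 4, 2055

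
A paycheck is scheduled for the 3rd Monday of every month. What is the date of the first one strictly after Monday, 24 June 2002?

15 July 2002

June 2002 starts on a Saturday; its first Monday is the 3rd, so the 3rd Monday is the 17th — 17 June 2002.
That is not after 24 June 2002, so look at July 2002.
July 2002 starts on a Monday; its first Monday is the 1st, so the 3rd Monday is the 15th — 15 July 2002.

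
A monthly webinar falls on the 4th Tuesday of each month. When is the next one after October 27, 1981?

November 24, 1981

October 1981 starts on a Thursday; its first Tuesday is the 6th, so the 4th Tuesday is the 27th — October 27, 1981.
That is not after October 27, 1981, so look at November 1981.
November 1981 starts on a Sunday; its first Tuesday is the 3rd, so the 4th Tuesday is the 24th — November 24, 1981.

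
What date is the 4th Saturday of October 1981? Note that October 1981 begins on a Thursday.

October 1981 begins on a Thursday, so the first Saturday is October 3 (2 days later).
The 4th Saturday is 3 weeks later: 3 + 21 = 24.

1981-10-24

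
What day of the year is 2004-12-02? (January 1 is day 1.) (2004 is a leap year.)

337

Days in months before December: 31 + 29 + 31 + 30 + 31 + 30 + 31 + 31 + 30 + 31 + 30 = 335.
Plus 2 days into December → day 337.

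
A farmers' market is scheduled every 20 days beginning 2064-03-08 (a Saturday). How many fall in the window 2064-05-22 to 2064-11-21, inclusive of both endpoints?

Occurrences land 20·i days after 2064-03-08 for i = 0, 1, 2, …
2064-05-22 is 75 days after the start; 75 ÷ 20 = 3 remainder 15; since the remainder is 15, round up to i = 4. First occurrence in the window: #5 on 2064-05-27 (4×20 = 80 days in).
2064-11-21 is 258 days after the start; 258 ÷ 20 = 12 remainder 18. Last occurrence in the window: #13 on 2064-11-03.
Occurrences #5 through #13: 9 in total.

9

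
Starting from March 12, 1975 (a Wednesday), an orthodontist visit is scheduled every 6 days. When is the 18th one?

June 22, 1975

The 18th occurrence is 17 intervals after the first: 17 × 6 = 102 days after March 12, 1975.
March has 31 days — 19 days to the end of March leaves 83.
April has 30 days (53 left).
May has 31 days (22 left).
22 days into June → June 22, 1975.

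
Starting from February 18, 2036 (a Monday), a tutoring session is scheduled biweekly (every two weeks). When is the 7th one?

May 12, 2036

The 7th occurrence is 6 intervals after the first: 6 × 14 = 84 days after February 18, 2036.
February has 29 days — 11 days to the end of February leaves 73.
March has 31 days (42 left).
April has 30 days (12 left).
12 days into May → May 12, 2036.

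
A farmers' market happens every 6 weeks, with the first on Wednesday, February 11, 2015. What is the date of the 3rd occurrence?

The 3rd occurrence is 2 intervals after the first: 2 × 42 = 84 days after February 11, 2015.
February has 28 days — 17 days to the end of February leaves 67.
March has 31 days (36 left).
April has 30 days (6 left).
6 days into May → May 6, 2015.

May 6, 2015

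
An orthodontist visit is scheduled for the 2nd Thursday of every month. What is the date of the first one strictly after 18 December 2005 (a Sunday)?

12 January 2006

December 2005 starts on a Thursday; its first Thursday is the 1st, so the 2nd Thursday is the 8th — 8 December 2005.
That is not after 18 December 2005, so look at January 2006.
January 2006 starts on a Sunday; its first Thursday is the 5th, so the 2nd Thursday is the 12th — 12 January 2006.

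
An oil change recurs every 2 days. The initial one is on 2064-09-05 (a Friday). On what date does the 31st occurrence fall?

The 31st occurrence is 30 intervals after the first: 30 × 2 = 60 days after 2064-09-05.
September has 30 days — 25 days to the end of September leaves 35.
October has 31 days (4 left).
4 days into November → 2064-11-04.

2064-11-04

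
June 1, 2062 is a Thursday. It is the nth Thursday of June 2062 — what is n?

1st

Day 1 falls in week ⌈1/7⌉ of the month.
Days 1–7 hold the 1st Thursday, 8–14 the 2nd, 15–21 the 3rd, 22–28 the 4th, 29–31 the 5th.
1 is in the range for the 1st.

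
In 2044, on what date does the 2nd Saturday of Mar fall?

Mar 12, 2044

The first Saturday of Mar 2044 is Mar 5.
The 2nd Saturday is 1 weeks later: 5 + 7 = 12.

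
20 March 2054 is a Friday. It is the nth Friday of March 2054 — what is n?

Day 20 falls in week ⌈20/7⌉ of the month.
Days 1–7 hold the 1st Friday, 8–14 the 2nd, 15–21 the 3rd, 22–28 the 4th, 29–31 the 5th.
20 is in the range for the 3rd.

3rd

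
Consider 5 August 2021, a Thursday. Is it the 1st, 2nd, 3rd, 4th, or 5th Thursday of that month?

Day 5 falls in week ⌈5/7⌉ of the month.
Days 1–7 hold the 1st Thursday, 8–14 the 2nd, 15–21 the 3rd, 22–28 the 4th, 29–31 the 5th.
5 is in the range for the 1st.

1st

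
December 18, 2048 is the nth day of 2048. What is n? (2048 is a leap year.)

353

Days in months before December: 31 + 29 + 31 + 30 + 31 + 30 + 31 + 31 + 30 + 31 + 30 = 335.
Plus 18 days into December → day 353.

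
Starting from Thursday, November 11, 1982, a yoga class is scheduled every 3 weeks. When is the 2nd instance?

December 2, 1982

The 2nd occurrence is 1 interval after the first: 1 × 21 = 21 days after November 11, 1982.
November has 30 days — 19 days to the end of November leaves 2.
2 days into December → December 2, 1982.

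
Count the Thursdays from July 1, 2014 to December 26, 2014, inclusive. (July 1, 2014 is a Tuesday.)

July 1, 2014 is a Tuesday; the first Thursday on or after it is July 3, 2014 (2 days later).
From July 3, 2014 to December 26, 2014: 28 + 31 + 30 + 31 + 30 + 26 = 176 days (rest of July, August, September, October, November, December).
176 ÷ 7 = 25 full weeks with remainder 1, so 25 more Thursdays after the first → 26.

26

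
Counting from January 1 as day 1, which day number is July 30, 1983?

211

Days in months before July: 31 + 28 + 31 + 30 + 31 + 30 = 181.
Plus 30 days into July → day 211.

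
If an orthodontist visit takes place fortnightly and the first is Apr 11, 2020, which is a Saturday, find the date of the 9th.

The 9th occurrence is 8 intervals after the first: 8 × 14 = 112 days after Apr 11, 2020.
Apr has 30 days — 19 days to the end of Apr leaves 93.
May has 31 days (62 left).
Jun has 30 days (32 left).
Jul has 31 days (1 left).
1 day into Aug → Aug 1, 2020.

Aug 1, 2020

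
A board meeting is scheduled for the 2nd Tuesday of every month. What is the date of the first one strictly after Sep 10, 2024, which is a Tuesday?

Sep 2024 starts on a Sunday; its first Tuesday is the 3rd, so the 2nd Tuesday is the 10th — Sep 10, 2024.
That is not after Sep 10, 2024, so look at Oct 2024.
Oct 2024 starts on a Tuesday; its first Tuesday is the 1st, so the 2nd Tuesday is the 8th — Oct 8, 2024.

Oct 8, 2024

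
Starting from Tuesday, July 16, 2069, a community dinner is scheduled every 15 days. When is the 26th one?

July 26, 2070

The 26th occurrence is 25 intervals after the first: 25 × 15 = 375 days after July 16, 2069.
July has 31 days — 15 days to the end of July leaves 360.
August has 31 days (329 left).
September has 30 days (299 left).
October has 31 days (268 left).
November has 30 days (238 left).
December has 31 days (207 left).
January has 31 days (176 left).
February has 28 days (148 left).
March has 31 days (117 left).
April has 30 days (87 left).
May has 31 days (56 left).
June has 30 days (26 left).
26 days into July → July 26, 2070.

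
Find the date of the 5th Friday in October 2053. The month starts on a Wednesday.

31 October 2053

October 2053 begins on a Wednesday, so the first Friday is October 3 (2 days later).
The 5th Friday is 4 weeks later: 3 + 28 = 31.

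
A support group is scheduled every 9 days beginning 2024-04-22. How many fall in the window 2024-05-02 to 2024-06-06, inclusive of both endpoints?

4

Occurrences land 9·i days after 2024-04-22 for i = 0, 1, 2, …
2024-05-02 is 10 days after the start; 10 ÷ 9 = 1 remainder 1; since the remainder is 1, round up to i = 2. First occurrence in the window: #3 on 2024-05-10 (2×9 = 18 days in).
2024-06-06 is 45 days after the start; 45 ÷ 9 = 5 remainder 0. Last occurrence in the window: #6 on 2024-06-06.
Occurrences #3 through #6: 4 in total.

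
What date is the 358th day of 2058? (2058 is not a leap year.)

December 24, 2058

January has 31 days (358 − 31 = 327 remain).
February has 28 days (327 − 28 = 299 remain).
March has 31 days (299 − 31 = 268 remain).
April has 30 days (268 − 30 = 238 remain).
May has 31 days (238 − 31 = 207 remain).
June has 30 days (207 − 30 = 177 remain).
July has 31 days (177 − 31 = 146 remain).
August has 31 days (146 − 31 = 115 remain).
September has 30 days (115 − 30 = 85 remain).
October has 31 days (85 − 31 = 54 remain).
November has 30 days (54 − 30 = 24 remain).
24 into December → December 24.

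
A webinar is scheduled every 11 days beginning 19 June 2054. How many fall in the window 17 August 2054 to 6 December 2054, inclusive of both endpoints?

Occurrences land 11·i days after 19 June 2054 for i = 0, 1, 2, …
17 August 2054 is 59 days after the start; 59 ÷ 11 = 5 remainder 4; since the remainder is 4, round up to i = 6. First occurrence in the window: #7 on 24 August 2054 (6×11 = 66 days in).
6 December 2054 is 170 days after the start; 170 ÷ 11 = 15 remainder 5. Last occurrence in the window: #16 on 1 December 2054.
Occurrences #7 through #16: 10 in total.

10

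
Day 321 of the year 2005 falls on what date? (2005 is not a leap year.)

January has 31 days (321 − 31 = 290 remain).
February has 28 days (290 − 28 = 262 remain).
March has 31 days (262 − 31 = 231 remain).
April has 30 days (231 − 30 = 201 remain).
May has 31 days (201 − 31 = 170 remain).
June has 30 days (170 − 30 = 140 remain).
July has 31 days (140 − 31 = 109 remain).
August has 31 days (109 − 31 = 78 remain).
September has 30 days (78 − 30 = 48 remain).
October has 31 days (48 − 31 = 17 remain).
17 into November → November 17.

2005-11-17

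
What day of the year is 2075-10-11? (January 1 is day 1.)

Days in months before October: 31 + 28 + 31 + 30 + 31 + 30 + 31 + 31 + 30 = 273.
Plus 11 days into October → day 284.

284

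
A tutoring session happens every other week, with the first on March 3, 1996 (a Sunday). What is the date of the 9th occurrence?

June 23, 1996

The 9th occurrence is 8 intervals after the first: 8 × 14 = 112 days after March 3, 1996.
March has 31 days — 28 days to the end of March leaves 84.
April has 30 days (54 left).
May has 31 days (23 left).
23 days into June → June 23, 1996.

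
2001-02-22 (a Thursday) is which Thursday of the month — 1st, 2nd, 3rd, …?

Day 22 falls in week ⌈22/7⌉ of the month.
Days 1–7 hold the 1st Thursday, 8–14 the 2nd, 15–21 the 3rd, 22–28 the 4th, 29–31 the 5th.
22 is in the range for the 4th.

4th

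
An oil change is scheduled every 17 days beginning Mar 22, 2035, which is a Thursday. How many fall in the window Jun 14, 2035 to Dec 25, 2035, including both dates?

Occurrences land 17·i days after Mar 22, 2035 for i = 0, 1, 2, …
Jun 14, 2035 is 84 days after the start; 84 ÷ 17 = 4 remainder 16; since the remainder is 16, round up to i = 5. First occurrence in the window: #6 on Jun 15, 2035 (5×17 = 85 days in).
Dec 25, 2035 is 278 days after the start; 278 ÷ 17 = 16 remainder 6. Last occurrence in the window: #17 on Dec 19, 2035.
Occurrences #6 through #17: 12 in total.

12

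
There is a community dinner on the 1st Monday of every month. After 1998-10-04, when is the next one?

1998-10-05

October 1998 starts on a Thursday, so its 1st Monday is 1998-10-05 (4 days in).
1998-10-05 is after 1998-10-04, so that is the next one.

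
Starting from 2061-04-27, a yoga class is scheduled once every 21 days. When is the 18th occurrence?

The 18th occurrence is 17 intervals after the first: 17 × 21 = 357 days after 2061-04-27.
April has 30 days — 3 days to the end of April leaves 354.
May has 31 days (323 left).
June has 30 days (293 left).
July has 31 days (262 left).
August has 31 days (231 left).
September has 30 days (201 left).
October has 31 days (170 left).
November has 30 days (140 left).
December has 31 days (109 left).
January has 31 days (78 left).
February has 28 days (50 left).
March has 31 days (19 left).
19 days into April → 2062-04-19.

2062-04-19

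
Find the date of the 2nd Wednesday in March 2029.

March 2029 begins on a Thursday, so the first Wednesday is March 7 (6 days later).
The 2nd Wednesday is 1 weeks later: 7 + 7 = 14.

March 14, 2029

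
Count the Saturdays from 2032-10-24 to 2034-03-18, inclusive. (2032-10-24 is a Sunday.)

2032-10-24 is a Sunday; the first Saturday on or after it is 2032-10-30 (6 days later).
From 2032-10-30 to 2034-03-18: 62 + 365 + 77 = 504 days (rest of 2032, 2033, to 2034-03-18 in 2034).
504 ÷ 7 = 72 full weeks with remainder 0, so 72 more Saturdays after the first → 73.

73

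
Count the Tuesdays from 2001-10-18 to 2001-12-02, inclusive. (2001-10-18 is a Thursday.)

2001-10-18 is a Thursday; the first Tuesday on or after it is 2001-10-23 (5 days later).
From 2001-10-23 to 2001-12-02: 8 + 30 + 2 = 40 days (rest of October, November, December).
40 ÷ 7 = 5 full weeks with remainder 5, so 5 more Tuesdays after the first → 6.

6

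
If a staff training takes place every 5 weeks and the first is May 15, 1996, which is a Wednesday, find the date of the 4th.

The 4th occurrence is 3 intervals after the first: 3 × 35 = 105 days after May 15, 1996.
May has 31 days — 16 days to the end of May leaves 89.
June has 30 days (59 left).
July has 31 days (28 left).
28 days into August → August 28, 1996.

August 28, 1996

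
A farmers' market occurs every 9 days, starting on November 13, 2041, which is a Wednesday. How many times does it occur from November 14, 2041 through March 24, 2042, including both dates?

14

Occurrences land 9·i days after November 13, 2041 for i = 0, 1, 2, …
November 14, 2041 is 1 day after the start; 1 ÷ 9 = 0 remainder 1; since the remainder is 1, round up to i = 1. First occurrence in the window: #2 on November 22, 2041 (1×9 = 9 days in).
March 24, 2042 is 131 days after the start; 131 ÷ 9 = 14 remainder 5. Last occurrence in the window: #15 on March 19, 2042.
Occurrences #2 through #15: 14 in total.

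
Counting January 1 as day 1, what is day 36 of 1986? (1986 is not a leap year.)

Jan has 31 days (36 − 31 = 5 remain).
5 into Feb → Feb 5.

Feb 5, 1986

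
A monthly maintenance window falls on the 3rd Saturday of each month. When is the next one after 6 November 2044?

November 2044 starts on a Tuesday; its first Saturday is the 5th, so the 3rd Saturday is the 19th — 19 November 2044.
19 November 2044 is after 6 November 2044, so that is the next one.

19 November 2044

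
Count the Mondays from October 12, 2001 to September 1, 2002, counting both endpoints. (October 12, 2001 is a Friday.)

46

October 12, 2001 is a Friday; the first Monday on or after it is October 15, 2001 (3 days later).
From October 15, 2001 to September 1, 2002: 77 + 244 = 321 days (rest of 2001, to September 1, 2002 in 2002).
321 ÷ 7 = 45 full weeks with remainder 6, so 45 more Mondays after the first → 46.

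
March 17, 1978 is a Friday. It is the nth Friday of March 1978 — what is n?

3rd

Day 17 falls in week ⌈17/7⌉ of the month.
Days 1–7 hold the 1st Friday, 8–14 the 2nd, 15–21 the 3rd, 22–28 the 4th, 29–31 the 5th.
17 is in the range for the 3rd.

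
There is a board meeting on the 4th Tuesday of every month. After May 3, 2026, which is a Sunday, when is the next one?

May 26, 2026

May 2026 starts on a Friday; its first Tuesday is the 5th, so the 4th Tuesday is the 26th — May 26, 2026.
May 26, 2026 is after May 3, 2026, so that is the next one.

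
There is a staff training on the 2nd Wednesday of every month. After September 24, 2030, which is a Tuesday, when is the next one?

September 2030 starts on a Sunday; its first Wednesday is the 4th, so the 2nd Wednesday is the 11th — September 11, 2030.
That is not after September 24, 2030, so look at October 2030.
October 2030 starts on a Tuesday; its first Wednesday is the 2nd, so the 2nd Wednesday is the 9th — October 9, 2030.

October 9, 2030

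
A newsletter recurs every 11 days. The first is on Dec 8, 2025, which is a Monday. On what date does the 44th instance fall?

The 44th occurrence is 43 intervals after the first: 43 × 11 = 473 days after Dec 8, 2025.
Dec has 31 days — 23 days to the end of Dec leaves 450.
2026 has 365 days (85 left).
Jan has 31 days (54 left).
Feb has 28 days (26 left).
26 days into Mar → Mar 26, 2027.

Mar 26, 2027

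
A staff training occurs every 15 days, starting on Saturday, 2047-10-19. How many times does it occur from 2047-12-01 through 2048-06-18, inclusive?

Occurrences land 15·i days after 2047-10-19 for i = 0, 1, 2, …
2047-12-01 is 43 days after the start; 43 ÷ 15 = 2 remainder 13; since the remainder is 13, round up to i = 3. First occurrence in the window: #4 on 2047-12-03 (3×15 = 45 days in).
2048-06-18 is 243 days after the start; 243 ÷ 15 = 16 remainder 3. Last occurrence in the window: #17 on 2048-06-15.
Occurrences #4 through #17: 14 in total.

14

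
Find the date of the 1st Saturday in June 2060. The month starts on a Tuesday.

June 2060 begins on a Tuesday, so the first Saturday is June 5 (4 days later).

2060-06-05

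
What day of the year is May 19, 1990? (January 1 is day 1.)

139

Days in months before May: 31 + 28 + 31 + 30 = 120.
Plus 19 days into May → day 139.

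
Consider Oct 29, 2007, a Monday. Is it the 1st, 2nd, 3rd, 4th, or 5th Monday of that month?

5th

Day 29 falls in week ⌈29/7⌉ of the month.
Days 1–7 hold the 1st Monday, 8–14 the 2nd, 15–21 the 3rd, 22–28 the 4th, 29–31 the 5th.
29 is in the range for the 5th.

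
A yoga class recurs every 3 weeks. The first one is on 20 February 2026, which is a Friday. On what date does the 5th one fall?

The 5th occurrence is 4 intervals after the first: 4 × 21 = 84 days after 20 February 2026.
February has 28 days — 8 days to the end of February leaves 76.
March has 31 days (45 left).
April has 30 days (15 left).
15 days into May → 15 May 2026.

15 May 2026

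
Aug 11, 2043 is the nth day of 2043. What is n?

223

Days in months before Aug: 31 + 28 + 31 + 30 + 31 + 30 + 31 = 212.
Plus 11 days into Aug → day 223.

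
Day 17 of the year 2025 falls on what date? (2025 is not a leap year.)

17 into January → January 17.

January 17, 2025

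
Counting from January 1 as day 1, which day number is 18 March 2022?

77

Days in months before March: 31 + 28 = 59.
Plus 18 days into March → day 77.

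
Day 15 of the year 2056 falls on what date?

15 into January → January 15.

2056-01-15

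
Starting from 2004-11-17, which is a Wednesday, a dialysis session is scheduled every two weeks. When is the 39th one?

2006-05-03

The 39th occurrence is 38 intervals after the first: 38 × 14 = 532 days after 2004-11-17.
November has 30 days — 13 days to the end of November leaves 519.
From end of November to end of 2004 is 31 days (488 left).
2005 has 365 days (123 left).
January has 31 days (92 left).
February has 28 days (64 left).
March has 31 days (33 left).
April has 30 days (3 left).
3 days into May → 2006-05-03.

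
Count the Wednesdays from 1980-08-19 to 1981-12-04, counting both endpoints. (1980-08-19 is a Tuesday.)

1980-08-19 is a Tuesday; the first Wednesday on or after it is 1980-08-20 (1 day later).
From 1980-08-20 to 1981-12-04: 133 + 338 = 471 days (rest of 1980, to 1981-12-04 in 1981).
471 ÷ 7 = 67 full weeks with remainder 2, so 67 more Wednesdays after the first → 68.

68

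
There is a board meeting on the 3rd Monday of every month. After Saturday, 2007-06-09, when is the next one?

2007-06-18

June 2007 starts on a Friday; its first Monday is the 4th, so the 3rd Monday is the 18th — 2007-06-18.
2007-06-18 is after 2007-06-09, so that is the next one.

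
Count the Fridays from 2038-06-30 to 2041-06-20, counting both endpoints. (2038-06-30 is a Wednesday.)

155

2038-06-30 is a Wednesday; the first Friday on or after it is 2038-07-02 (2 days later).
From 2038-07-02 to 2041-06-20: 182 + 365 + 366 + 171 = 1084 days (rest of 2038, 2039, 2040, to 2041-06-20 in 2041).
1084 ÷ 7 = 154 full weeks with remainder 6, so 154 more Fridays after the first → 155.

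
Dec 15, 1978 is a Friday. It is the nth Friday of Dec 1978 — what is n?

Day 15 falls in week ⌈15/7⌉ of the month.
Days 1–7 hold the 1st Friday, 8–14 the 2nd, 15–21 the 3rd, 22–28 the 4th, 29–31 the 5th.
15 is in the range for the 3rd.

3rd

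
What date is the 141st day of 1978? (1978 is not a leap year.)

21 May 1978

January has 31 days (141 − 31 = 110 remain).
February has 28 days (110 − 28 = 82 remain).
March has 31 days (82 − 31 = 51 remain).
April has 30 days (51 − 30 = 21 remain).
21 into May → May 21.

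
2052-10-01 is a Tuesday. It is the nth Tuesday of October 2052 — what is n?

1st

Day 1 falls in week ⌈1/7⌉ of the month.
Days 1–7 hold the 1st Tuesday, 8–14 the 2nd, 15–21 the 3rd, 22–28 the 4th, 29–31 the 5th.
1 is in the range for the 1st.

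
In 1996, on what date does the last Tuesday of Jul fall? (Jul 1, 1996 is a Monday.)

Jul 1996 begins on a Monday, so the first Tuesday is Jul 2 (1 day later).
Jul 1996 has 31 days. Adding weeks: 2, 9, 16, 23, 30 — the last one ≤ 31 is the 30th.

Jul 30, 1996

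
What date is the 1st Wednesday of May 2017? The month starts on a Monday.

May 3, 2017

May 2017 begins on a Monday, so the first Wednesday is May 3 (2 days later).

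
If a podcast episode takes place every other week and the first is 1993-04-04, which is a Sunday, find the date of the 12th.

1993-09-05

The 12th occurrence is 11 intervals after the first: 11 × 14 = 154 days after 1993-04-04.
April has 30 days — 26 days to the end of April leaves 128.
May has 31 days (97 left).
June has 30 days (67 left).
July has 31 days (36 left).
August has 31 days (5 left).
5 days into September → 1993-09-05.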